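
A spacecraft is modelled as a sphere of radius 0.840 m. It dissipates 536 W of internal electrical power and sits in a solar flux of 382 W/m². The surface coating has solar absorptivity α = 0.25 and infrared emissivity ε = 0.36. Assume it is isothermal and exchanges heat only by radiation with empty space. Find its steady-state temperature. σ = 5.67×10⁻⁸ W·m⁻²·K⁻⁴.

T ≈ 254 K

At steady state, absorbed solar power + internal power = radiated power.
Absorbed: α·S·A_cross = 0.25·382·2.217 = 211.7 W (cross-section πr²).
Total input = 211.7 + 536 = 747.7 W.
Radiated: εσ·A_surf·T⁴ with A_surf = 4πr² = 8.867 m².
T⁴ = 747.7/(0.36·5.67×10⁻⁸·8.867) = 4.131×10⁹ K⁴.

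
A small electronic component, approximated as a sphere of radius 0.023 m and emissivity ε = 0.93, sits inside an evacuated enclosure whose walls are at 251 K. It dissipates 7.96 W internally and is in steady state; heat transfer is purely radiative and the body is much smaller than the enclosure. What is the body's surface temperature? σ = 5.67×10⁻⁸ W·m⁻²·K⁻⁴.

T ≈ 404 K

For a small grey body in a large enclosure, net radiated power = εσA(T⁴ − T_w⁴).
Steady state: P = εσA(T⁴ − T_w⁴) with A = 4πr² = 0.006648 m².
T⁴ = P/(εσA) + T_w⁴ = 7.96/(0.93·5.67×10⁻⁸·0.006648) + (251)⁴
    = 2.271×10¹⁰ + 3.969×10⁹ = 2.668×10¹⁰ K⁴.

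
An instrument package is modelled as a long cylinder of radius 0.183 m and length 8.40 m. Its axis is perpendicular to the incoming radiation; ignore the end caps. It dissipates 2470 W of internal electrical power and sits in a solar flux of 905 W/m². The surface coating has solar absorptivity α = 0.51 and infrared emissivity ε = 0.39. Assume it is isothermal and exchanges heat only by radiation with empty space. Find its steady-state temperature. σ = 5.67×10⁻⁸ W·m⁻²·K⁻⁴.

T ≈ 367 K

At steady state, absorbed solar power + internal power = radiated power.
Absorbed: α·S·A_cross = 0.51·905·3.074 = 1419 W (cross-section 2rL).
Total input = 1419 + 2470 = 3889 W.
Radiated: εσ·A_surf·T⁴ with A_surf = 2πrL = 9.659 m².
T⁴ = 3889/(0.39·5.67×10⁻⁸·9.659) = 1.821×10¹⁰ K⁴.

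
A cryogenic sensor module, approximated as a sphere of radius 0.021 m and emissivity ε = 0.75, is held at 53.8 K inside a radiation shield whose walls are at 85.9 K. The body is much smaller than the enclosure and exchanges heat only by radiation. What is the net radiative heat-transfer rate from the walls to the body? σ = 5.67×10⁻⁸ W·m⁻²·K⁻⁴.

P_net ≈ 0.0109 W

For a small grey body in a large enclosure: P_net = εσA(T_body⁴ − T_wall⁴).
A = 4πr² = 0.005542 m²; T_body⁴ − T_wall⁴ = 8.378×10⁶ − 5.445×10⁷ = -4.607×10⁷ K⁴.
|P_net| = 0.75·5.67×10⁻⁸·0.005542·4.607×10⁷.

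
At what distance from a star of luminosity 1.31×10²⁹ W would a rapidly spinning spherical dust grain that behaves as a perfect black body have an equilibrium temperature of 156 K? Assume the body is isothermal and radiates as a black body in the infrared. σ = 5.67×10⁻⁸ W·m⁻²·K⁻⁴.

For an isothermal black-emitting sphere, (1−a)S·πr² = σ·4πr²·T⁴ ⇒ S = 4σT⁴/(1−a).
S = 4·5.67×10⁻⁸·(156)⁴/1.00 = 134.3 W/m².
Flux falls as S = L/(4πd²), so d = √(L/(4πS)) = √(1.31×10²⁹/(4π·134.3)).

d ≈ 8.81×10¹² m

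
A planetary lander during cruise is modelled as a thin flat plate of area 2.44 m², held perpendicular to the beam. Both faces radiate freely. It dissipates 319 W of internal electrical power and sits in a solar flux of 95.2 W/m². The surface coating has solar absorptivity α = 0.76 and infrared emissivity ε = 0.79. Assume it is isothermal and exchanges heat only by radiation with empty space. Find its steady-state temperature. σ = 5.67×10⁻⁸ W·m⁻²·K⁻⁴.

T ≈ 218 K

At steady state, absorbed solar power + internal power = radiated power.
Absorbed: α·S·A_cross = 0.76·95.2·2.440 = 176.5 W (cross-section A).
Total input = 176.5 + 319 = 495.5 W.
Radiated: εσ·A_surf·T⁴ with A_surf = 2A = 4.880 m².
T⁴ = 495.5/(0.79·5.67×10⁻⁸·4.880) = 2.267×10⁹ K⁴.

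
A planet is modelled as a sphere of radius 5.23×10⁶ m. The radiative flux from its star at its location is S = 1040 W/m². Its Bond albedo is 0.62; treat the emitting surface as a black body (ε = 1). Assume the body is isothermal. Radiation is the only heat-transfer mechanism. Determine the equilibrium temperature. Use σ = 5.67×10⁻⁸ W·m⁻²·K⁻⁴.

T ≈ 204 K

At equilibrium, absorbed power = emitted power.
Absorbing cross-section = πr² = 8.593×10¹³ m²; emitting surface = 4πr² = 3.437×10¹⁴ m² (ratio 4).
(1−a)S·A_cross = εσ·A_surf·T⁴  ⇒  T⁴ = (1−a)S/(4σ).
T⁴ = 0.380·1040/(4·5.67×10⁻⁸) = 1.743×10⁹ K⁴.
T = (1.743×10⁹)^(1/4).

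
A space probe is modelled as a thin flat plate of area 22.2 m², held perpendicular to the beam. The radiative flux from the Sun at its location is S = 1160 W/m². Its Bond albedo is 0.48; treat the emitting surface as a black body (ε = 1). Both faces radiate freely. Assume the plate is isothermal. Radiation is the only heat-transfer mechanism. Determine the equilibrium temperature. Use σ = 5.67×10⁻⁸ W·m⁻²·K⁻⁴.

T ≈ 270 K

At equilibrium, absorbed power = emitted power.
Absorbing cross-section = A = 22.20 m²; emitting surface = 2A = 44.40 m² (ratio 2).
(1−a)S·A_cross = εσ·A_surf·T⁴  ⇒  T⁴ = (1−a)S/(2σ).
T⁴ = 0.520·1160/(2·5.67×10⁻⁸) = 5.319×10⁹ K⁴.
T = (5.319×10⁹)^(1/4).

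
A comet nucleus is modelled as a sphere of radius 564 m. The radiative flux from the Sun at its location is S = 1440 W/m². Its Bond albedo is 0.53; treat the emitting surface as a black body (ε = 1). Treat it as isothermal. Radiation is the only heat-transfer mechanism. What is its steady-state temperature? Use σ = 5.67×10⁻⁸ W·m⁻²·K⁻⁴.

T ≈ 234 K

At equilibrium, absorbed power = emitted power.
Absorbing cross-section = πr² = 9.993×10⁵ m²; emitting surface = 4πr² = 3.997×10⁶ m² (ratio 4).
(1−a)S·A_cross = εσ·A_surf·T⁴  ⇒  T⁴ = (1−a)S/(4σ).
T⁴ = 0.470·1440/(4·5.67×10⁻⁸) = 2.984×10⁹ K⁴.
T = (2.984×10⁹)^(1/4).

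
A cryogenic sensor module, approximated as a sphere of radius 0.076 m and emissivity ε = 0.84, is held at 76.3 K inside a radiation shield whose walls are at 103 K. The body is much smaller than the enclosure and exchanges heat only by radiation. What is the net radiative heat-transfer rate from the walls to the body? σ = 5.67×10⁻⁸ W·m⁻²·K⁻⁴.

P_net ≈ 0.272 W

For a small grey body in a large enclosure: P_net = εσA(T_body⁴ − T_wall⁴).
A = 4πr² = 0.07258 m²; T_body⁴ − T_wall⁴ = 3.389×10⁷ − 1.126×10⁸ = -7.866×10⁷ K⁴.
|P_net| = 0.84·5.67×10⁻⁸·0.07258·7.866×10⁷.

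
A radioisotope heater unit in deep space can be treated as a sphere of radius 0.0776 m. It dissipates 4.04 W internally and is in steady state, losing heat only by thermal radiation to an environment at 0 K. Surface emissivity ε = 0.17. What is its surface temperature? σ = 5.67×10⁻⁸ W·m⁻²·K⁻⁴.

Steady state: internal power = radiated power, P = εσA T⁴.
Radiating area A = 4πr² = 0.07567 m².
T⁴ = P/(εσA) = 4.04/(0.17·5.67×10⁻⁸·0.07567) = 5.539×10⁹ K⁴.
T = (5.539×10⁹)^(1/4).

T ≈ 273 K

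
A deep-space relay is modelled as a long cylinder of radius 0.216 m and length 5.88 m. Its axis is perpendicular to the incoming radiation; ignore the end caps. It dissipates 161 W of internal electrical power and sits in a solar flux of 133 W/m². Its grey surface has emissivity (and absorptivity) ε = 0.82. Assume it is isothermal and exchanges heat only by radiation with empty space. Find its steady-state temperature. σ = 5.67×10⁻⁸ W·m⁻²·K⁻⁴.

At steady state, absorbed solar power + internal power = radiated power.
Absorbed: α·S·A_cross = 0.82·133·2.540 = 277.0 W (cross-section 2rL).
Total input = 277.0 + 161 = 438.0 W.
Radiated: εσ·A_surf·T⁴ with A_surf = 2πrL = 7.980 m².
T⁴ = 438.0/(0.82·5.67×10⁻⁸·7.980) = 1.181×10⁹ K⁴.

T ≈ 185 K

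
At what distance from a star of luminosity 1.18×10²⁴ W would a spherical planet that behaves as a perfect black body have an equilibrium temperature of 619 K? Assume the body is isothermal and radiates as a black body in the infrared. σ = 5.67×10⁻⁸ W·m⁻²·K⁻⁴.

For an isothermal black-emitting sphere, (1−a)S·πr² = σ·4πr²·T⁴ ⇒ S = 4σT⁴/(1−a).
S = 4·5.67×10⁻⁸·(619)⁴/1.00 = 33300 W/m².
Flux falls as S = L/(4πd²), so d = √(L/(4πS)) = √(1.18×10²⁴/(4π·33300)).

d ≈ 1.68×10⁹ m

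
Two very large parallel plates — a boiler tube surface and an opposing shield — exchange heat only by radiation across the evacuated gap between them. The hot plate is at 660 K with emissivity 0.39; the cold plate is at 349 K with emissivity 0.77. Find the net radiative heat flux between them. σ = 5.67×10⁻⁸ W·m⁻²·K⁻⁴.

For two infinite grey parallel plates, q = σ(T₁⁴ − T₂⁴)/(1/ε₁ + 1/ε₂ − 1).
T₁⁴ − T₂⁴ = 1.897×10¹¹ − 1.484×10¹⁰ = 1.749×10¹¹ K⁴.
1/ε₁ + 1/ε₂ − 1 = 2.564 + 1.299 − 1 = 2.863.
q = 5.67×10⁻⁸ × 1.749×10¹¹ / 2.863.

q ≈ 3460 W/m²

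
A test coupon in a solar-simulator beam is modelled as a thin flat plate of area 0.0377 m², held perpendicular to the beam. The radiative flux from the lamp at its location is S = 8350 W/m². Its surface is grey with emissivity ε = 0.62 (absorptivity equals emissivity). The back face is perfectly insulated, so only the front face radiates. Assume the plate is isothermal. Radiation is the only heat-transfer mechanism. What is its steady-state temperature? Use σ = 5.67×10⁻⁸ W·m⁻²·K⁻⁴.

At equilibrium, absorbed power = emitted power.
Absorbing cross-section = A = 0.03770 m²; emitting surface = A = 0.03770 m² (ratio 1).
εS·A_cross = εσ·A_surf·T⁴  ⇒  T⁴ = S/(1σ)   (ε cancels).
T⁴ = 8350/(1·5.67×10⁻⁸) = 1.473×10¹¹ K⁴.
T = (1.473×10¹¹)^(1/4).

T ≈ 619 K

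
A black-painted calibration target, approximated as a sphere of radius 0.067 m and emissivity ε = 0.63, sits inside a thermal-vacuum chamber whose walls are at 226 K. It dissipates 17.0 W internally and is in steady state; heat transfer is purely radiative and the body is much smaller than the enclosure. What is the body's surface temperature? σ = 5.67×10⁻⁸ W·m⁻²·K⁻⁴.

For a small grey body in a large enclosure, net radiated power = εσA(T⁴ − T_w⁴).
Steady state: P = εσA(T⁴ − T_w⁴) with A = 4πr² = 0.05641 m².
T⁴ = P/(εσA) + T_w⁴ = 17.0/(0.63·5.67×10⁻⁸·0.05641) + (226)⁴
    = 8.437×10⁹ + 2.609×10⁹ = 1.105×10¹⁰ K⁴.

T ≈ 324 K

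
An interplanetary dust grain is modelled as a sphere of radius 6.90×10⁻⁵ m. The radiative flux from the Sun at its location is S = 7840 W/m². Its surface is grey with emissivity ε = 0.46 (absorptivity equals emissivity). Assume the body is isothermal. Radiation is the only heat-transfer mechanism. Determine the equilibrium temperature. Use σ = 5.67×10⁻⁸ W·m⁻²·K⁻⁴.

T ≈ 431 K

At equilibrium, absorbed power = emitted power.
Absorbing cross-section = πr² = 1.496×10⁻⁸ m²; emitting surface = 4πr² = 5.983×10⁻⁸ m² (ratio 4).
εS·A_cross = εσ·A_surf·T⁴  ⇒  T⁴ = S/(4σ)   (ε cancels).
T⁴ = 7840/(4·5.67×10⁻⁸) = 3.457×10¹⁰ K⁴.
T = (3.457×10¹⁰)^(1/4).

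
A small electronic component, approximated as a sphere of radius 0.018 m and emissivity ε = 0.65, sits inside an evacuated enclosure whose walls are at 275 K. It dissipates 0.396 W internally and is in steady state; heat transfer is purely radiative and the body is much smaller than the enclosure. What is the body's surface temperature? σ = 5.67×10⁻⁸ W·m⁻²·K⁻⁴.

T ≈ 302 K

For a small grey body in a large enclosure, net radiated power = εσA(T⁴ − T_w⁴).
Steady state: P = εσA(T⁴ − T_w⁴) with A = 4πr² = 0.004072 m².
T⁴ = P/(εσA) + T_w⁴ = 0.396/(0.65·5.67×10⁻⁸·0.004072) + (275)⁴
    = 2.639×10⁹ + 5.719×10⁹ = 8.358×10⁹ K⁴.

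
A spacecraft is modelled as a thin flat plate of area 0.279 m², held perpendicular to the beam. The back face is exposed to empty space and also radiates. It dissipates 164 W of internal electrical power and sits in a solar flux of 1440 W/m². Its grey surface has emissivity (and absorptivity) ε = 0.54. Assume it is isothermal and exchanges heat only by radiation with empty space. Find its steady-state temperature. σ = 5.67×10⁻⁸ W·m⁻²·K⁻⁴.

T ≈ 386 K

At steady state, absorbed solar power + internal power = radiated power.
Absorbed: α·S·A_cross = 0.54·1440·0.2790 = 217.0 W (cross-section A).
Total input = 217.0 + 164 = 381.0 W.
Radiated: εσ·A_surf·T⁴ with A_surf = 2A = 0.5580 m².
T⁴ = 381.0/(0.54·5.67×10⁻⁸·0.5580) = 2.230×10¹⁰ K⁴.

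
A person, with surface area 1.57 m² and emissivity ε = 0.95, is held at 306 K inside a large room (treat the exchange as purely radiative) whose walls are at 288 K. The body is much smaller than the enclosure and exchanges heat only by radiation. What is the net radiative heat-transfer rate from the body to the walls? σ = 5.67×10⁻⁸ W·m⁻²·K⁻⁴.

P_net ≈ 160 W

For a small grey body in a large enclosure: P_net = εσA(T_body⁴ − T_wall⁴).
A = 1.57 m²; T_body⁴ − T_wall⁴ = 8.768×10⁹ − 6.880×10⁹ = 1.888×10⁹ K⁴.
|P_net| = 0.95·5.67×10⁻⁸·1.570·1.888×10⁹.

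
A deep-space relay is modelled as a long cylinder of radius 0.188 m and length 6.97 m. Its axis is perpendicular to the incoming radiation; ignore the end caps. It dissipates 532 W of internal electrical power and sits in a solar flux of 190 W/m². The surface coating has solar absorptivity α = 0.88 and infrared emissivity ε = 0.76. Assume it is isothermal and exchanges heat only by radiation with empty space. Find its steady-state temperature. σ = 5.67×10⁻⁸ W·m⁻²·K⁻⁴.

At steady state, absorbed solar power + internal power = radiated power.
Absorbed: α·S·A_cross = 0.88·190·2.621 = 438.2 W (cross-section 2rL).
Total input = 438.2 + 532 = 970.2 W.
Radiated: εσ·A_surf·T⁴ with A_surf = 2πrL = 8.233 m².
T⁴ = 970.2/(0.76·5.67×10⁻⁸·8.233) = 2.735×10⁹ K⁴.

T ≈ 229 K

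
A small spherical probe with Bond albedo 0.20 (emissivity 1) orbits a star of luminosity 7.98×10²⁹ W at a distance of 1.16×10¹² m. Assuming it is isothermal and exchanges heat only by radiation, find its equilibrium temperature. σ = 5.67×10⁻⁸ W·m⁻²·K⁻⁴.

T ≈ 639 K

First find the stellar flux at distance d: S = L/(4πd²) = 7.98×10²⁹/(4π·(1.16×10¹²)²) = 47190 W/m².
For an isothermal sphere, absorbed (1−a)S·πr² = emitted σ·4πr²·T⁴, so T⁴ = (1−a)S/(4σ).
T⁴ = 0.800·47190/(4·5.67×10⁻⁸) = 1.665×10¹¹ K⁴.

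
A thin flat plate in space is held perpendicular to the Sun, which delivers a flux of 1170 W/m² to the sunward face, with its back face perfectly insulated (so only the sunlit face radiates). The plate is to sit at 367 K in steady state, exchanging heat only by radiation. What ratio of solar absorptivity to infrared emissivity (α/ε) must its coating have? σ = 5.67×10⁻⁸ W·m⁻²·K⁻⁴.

α/ε ≈ 0.879

Balance: αS·A = εσ·1A·T⁴ ⇒ α/ε = σT⁴/S.
α/ε = 5.67×10⁻⁸·(367)⁴/1170 = 5.67×10⁻⁸·1.814×10¹⁰/1170.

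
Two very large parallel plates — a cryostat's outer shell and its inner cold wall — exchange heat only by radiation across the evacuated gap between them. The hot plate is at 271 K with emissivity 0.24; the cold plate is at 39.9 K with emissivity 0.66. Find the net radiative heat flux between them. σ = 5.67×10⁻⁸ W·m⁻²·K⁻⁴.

For two infinite grey parallel plates, q = σ(T₁⁴ − T₂⁴)/(1/ε₁ + 1/ε₂ − 1).
T₁⁴ − T₂⁴ = 5.394×10⁹ − 2.534×10⁶ = 5.391×10⁹ K⁴.
1/ε₁ + 1/ε₂ − 1 = 4.167 + 1.515 − 1 = 4.682.
q = 5.67×10⁻⁸ × 5.391×10⁹ / 4.682.

q ≈ 65.3 W/m²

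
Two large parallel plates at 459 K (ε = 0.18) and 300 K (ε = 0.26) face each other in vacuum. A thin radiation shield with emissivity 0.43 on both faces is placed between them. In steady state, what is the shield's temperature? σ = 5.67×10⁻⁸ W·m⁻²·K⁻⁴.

In steady state the net flux on the hot side equals that on the cold side.
σ(T₁⁴−T_s⁴)/D₁ = σ(T_s⁴−T₂⁴)/D₂, with D₁ = 1/ε₁+1/ε_s−1 = 6.881, D₂ = 1/ε_s+1/ε₂−1 = 5.172.
Solve for T_s⁴: T_s⁴ = (D₂·T₁⁴ + D₁·T₂⁴)/(D₁+D₂) = 2.367×10¹⁰ K⁴.

T_s ≈ 392 K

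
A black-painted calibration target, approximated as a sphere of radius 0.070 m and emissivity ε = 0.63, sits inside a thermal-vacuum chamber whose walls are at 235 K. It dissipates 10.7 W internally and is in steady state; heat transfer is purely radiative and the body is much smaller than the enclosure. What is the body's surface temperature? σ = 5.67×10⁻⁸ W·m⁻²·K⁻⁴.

T ≈ 298 K

For a small grey body in a large enclosure, net radiated power = εσA(T⁴ − T_w⁴).
Steady state: P = εσA(T⁴ − T_w⁴) with A = 4πr² = 0.06158 m².
T⁴ = P/(εσA) + T_w⁴ = 10.7/(0.63·5.67×10⁻⁸·0.06158) + (235)⁴
    = 4.865×10⁹ + 3.050×10⁹ = 7.914×10⁹ K⁴.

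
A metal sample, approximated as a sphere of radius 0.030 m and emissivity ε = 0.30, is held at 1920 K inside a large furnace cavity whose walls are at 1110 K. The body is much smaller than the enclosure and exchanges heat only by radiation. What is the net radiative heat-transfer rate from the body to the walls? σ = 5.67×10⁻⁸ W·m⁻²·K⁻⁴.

For a small grey body in a large enclosure: P_net = εσA(T_body⁴ − T_wall⁴).
A = 4πr² = 0.01131 m²; T_body⁴ − T_wall⁴ = 1.359×10¹³ − 1.518×10¹² = 1.207×10¹³ K⁴.
|P_net| = 0.30·5.67×10⁻⁸·0.01131·1.207×10¹³.

P_net ≈ 2320 W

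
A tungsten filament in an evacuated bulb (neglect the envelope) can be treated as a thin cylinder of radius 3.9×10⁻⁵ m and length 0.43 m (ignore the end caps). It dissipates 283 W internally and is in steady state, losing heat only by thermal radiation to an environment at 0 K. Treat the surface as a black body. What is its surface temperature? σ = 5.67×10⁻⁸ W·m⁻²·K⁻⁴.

T ≈ 2620 K

Steady state: internal power = radiated power, P = εσA T⁴.
Radiating area A = 2πrL = 1.054×10⁻⁴ m².
T⁴ = P/(εσA) = 283/(1.0·5.67×10⁻⁸·1.054×10⁻⁴) = 4.737×10¹³ K⁴.
T = (4.737×10¹³)^(1/4).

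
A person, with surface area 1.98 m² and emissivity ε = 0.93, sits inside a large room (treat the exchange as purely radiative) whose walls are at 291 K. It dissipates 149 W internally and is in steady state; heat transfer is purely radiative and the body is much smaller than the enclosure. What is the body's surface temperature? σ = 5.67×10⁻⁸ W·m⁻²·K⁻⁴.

T ≈ 305 K

For a small grey body in a large enclosure, net radiated power = εσA(T⁴ − T_w⁴).
Steady state: P = εσA(T⁴ − T_w⁴) with A = 1.98 m².
T⁴ = P/(εσA) + T_w⁴ = 149/(0.93·5.67×10⁻⁸·1.980) + (291)⁴
    = 1.427×10⁹ + 7.171×10⁹ = 8.598×10⁹ K⁴.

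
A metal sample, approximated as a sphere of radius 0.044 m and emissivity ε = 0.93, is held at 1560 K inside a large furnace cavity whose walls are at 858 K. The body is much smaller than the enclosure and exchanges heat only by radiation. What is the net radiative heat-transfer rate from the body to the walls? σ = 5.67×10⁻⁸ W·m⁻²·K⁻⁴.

For a small grey body in a large enclosure: P_net = εσA(T_body⁴ − T_wall⁴).
A = 4πr² = 0.02433 m²; T_body⁴ − T_wall⁴ = 5.922×10¹² − 5.419×10¹¹ = 5.380×10¹² K⁴.
|P_net| = 0.93·5.67×10⁻⁸·0.02433·5.380×10¹².

P_net ≈ 6900 W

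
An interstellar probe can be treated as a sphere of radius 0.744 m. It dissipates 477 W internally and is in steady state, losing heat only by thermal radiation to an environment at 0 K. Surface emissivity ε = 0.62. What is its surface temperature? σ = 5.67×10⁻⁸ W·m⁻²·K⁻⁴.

T ≈ 210 K

Steady state: internal power = radiated power, P = εσA T⁴.
Radiating area A = 4πr² = 6.956 m².
T⁴ = P/(εσA) = 477/(0.62·5.67×10⁻⁸·6.956) = 1.951×10⁹ K⁴.
T = (1.951×10⁹)^(1/4).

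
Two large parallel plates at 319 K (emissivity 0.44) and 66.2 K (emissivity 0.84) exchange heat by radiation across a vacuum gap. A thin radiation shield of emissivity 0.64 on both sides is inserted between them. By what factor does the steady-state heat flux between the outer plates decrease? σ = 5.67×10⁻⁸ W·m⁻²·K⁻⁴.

factor ≈ 1.86

Without shield: q₀ = σΔ(T⁴)/(1/ε₁+1/ε₂−1) with denominator 2.463.
With shield the two gaps are in series; the resistances add: (1/ε₁+1/ε_s−1)+(1/ε_s+1/ε₂−1) = 2.835+1.753 = 4.588.
Heat-flux ratio q₀/q = 4.588/2.463.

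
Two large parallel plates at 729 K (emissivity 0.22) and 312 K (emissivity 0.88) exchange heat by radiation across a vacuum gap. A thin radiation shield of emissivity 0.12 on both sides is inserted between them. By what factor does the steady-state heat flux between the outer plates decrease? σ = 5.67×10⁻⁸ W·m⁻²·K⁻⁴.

factor ≈ 4.35

Without shield: q₀ = σΔ(T⁴)/(1/ε₁+1/ε₂−1) with denominator 4.682.
With shield the two gaps are in series; the resistances add: (1/ε₁+1/ε_s−1)+(1/ε_s+1/ε₂−1) = 11.88+8.470 = 20.35.
Heat-flux ratio q₀/q = 20.35/4.682.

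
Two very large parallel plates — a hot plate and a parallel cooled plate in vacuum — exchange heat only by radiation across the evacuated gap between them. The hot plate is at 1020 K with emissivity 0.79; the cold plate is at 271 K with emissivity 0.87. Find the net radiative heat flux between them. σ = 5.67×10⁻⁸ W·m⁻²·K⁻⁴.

q ≈ 43200 W/m²

For two infinite grey parallel plates, q = σ(T₁⁴ − T₂⁴)/(1/ε₁ + 1/ε₂ − 1).
T₁⁴ − T₂⁴ = 1.082×10¹² − 5.394×10⁹ = 1.077×10¹² K⁴.
1/ε₁ + 1/ε₂ − 1 = 1.266 + 1.149 − 1 = 1.415.
q = 5.67×10⁻⁸ × 1.077×10¹² / 1.415.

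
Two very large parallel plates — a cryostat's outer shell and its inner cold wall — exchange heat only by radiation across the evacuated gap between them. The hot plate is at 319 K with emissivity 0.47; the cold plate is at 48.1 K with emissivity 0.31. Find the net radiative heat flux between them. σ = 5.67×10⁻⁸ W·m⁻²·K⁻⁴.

For two infinite grey parallel plates, q = σ(T₁⁴ − T₂⁴)/(1/ε₁ + 1/ε₂ − 1).
T₁⁴ − T₂⁴ = 1.036×10¹⁰ − 5.353×10⁶ = 1.035×10¹⁰ K⁴.
1/ε₁ + 1/ε₂ − 1 = 2.128 + 3.226 − 1 = 4.353.
q = 5.67×10⁻⁸ × 1.035×10¹⁰ / 4.353.

q ≈ 135 W/m²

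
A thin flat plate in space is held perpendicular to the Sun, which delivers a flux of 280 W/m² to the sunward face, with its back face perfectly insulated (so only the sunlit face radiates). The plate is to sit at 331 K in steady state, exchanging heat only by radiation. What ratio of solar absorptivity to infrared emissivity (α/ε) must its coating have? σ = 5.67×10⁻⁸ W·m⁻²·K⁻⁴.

α/ε ≈ 2.43

Balance: αS·A = εσ·1A·T⁴ ⇒ α/ε = σT⁴/S.
α/ε = 5.67×10⁻⁸·(331)⁴/280 = 5.67×10⁻⁸·1.200×10¹⁰/280.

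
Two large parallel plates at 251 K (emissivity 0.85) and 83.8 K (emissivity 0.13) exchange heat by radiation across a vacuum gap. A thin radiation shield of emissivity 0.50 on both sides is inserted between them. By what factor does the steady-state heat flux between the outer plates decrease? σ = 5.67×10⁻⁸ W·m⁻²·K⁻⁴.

Without shield: q₀ = σΔ(T⁴)/(1/ε₁+1/ε₂−1) with denominator 7.869.
With shield the two gaps are in series; the resistances add: (1/ε₁+1/ε_s−1)+(1/ε_s+1/ε₂−1) = 2.176+8.692 = 10.87.
Heat-flux ratio q₀/q = 10.87/7.869.

factor ≈ 1.38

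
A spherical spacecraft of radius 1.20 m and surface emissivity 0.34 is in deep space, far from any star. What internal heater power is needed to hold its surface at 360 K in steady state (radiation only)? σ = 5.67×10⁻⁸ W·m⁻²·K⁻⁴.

P = εσ·4πr²·T⁴.
4πr² = 18.10 m²; T⁴ = 1.680×10¹⁰ K⁴.
P = 0.34·5.67×10⁻⁸·18.10·1.680×10¹⁰.

P ≈ 5860 W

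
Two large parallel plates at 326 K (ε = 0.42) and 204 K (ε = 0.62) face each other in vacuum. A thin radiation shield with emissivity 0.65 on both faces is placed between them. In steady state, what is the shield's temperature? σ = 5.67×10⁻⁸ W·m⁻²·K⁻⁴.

In steady state the net flux on the hot side equals that on the cold side.
σ(T₁⁴−T_s⁴)/D₁ = σ(T_s⁴−T₂⁴)/D₂, with D₁ = 1/ε₁+1/ε_s−1 = 2.919, D₂ = 1/ε_s+1/ε₂−1 = 2.151.
Solve for T_s⁴: T_s⁴ = (D₂·T₁⁴ + D₁·T₂⁴)/(D₁+D₂) = 5.789×10⁹ K⁴.

T_s ≈ 276 K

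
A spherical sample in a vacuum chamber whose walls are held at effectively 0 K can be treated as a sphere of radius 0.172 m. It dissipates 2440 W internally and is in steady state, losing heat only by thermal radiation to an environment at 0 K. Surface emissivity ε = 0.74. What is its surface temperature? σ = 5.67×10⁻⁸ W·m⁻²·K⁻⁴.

T ≈ 629 K

Steady state: internal power = radiated power, P = εσA T⁴.
Radiating area A = 4πr² = 0.3718 m².
T⁴ = P/(εσA) = 2440/(0.74·5.67×10⁻⁸·0.3718) = 1.564×10¹¹ K⁴.
T = (1.564×10¹¹)^(1/4).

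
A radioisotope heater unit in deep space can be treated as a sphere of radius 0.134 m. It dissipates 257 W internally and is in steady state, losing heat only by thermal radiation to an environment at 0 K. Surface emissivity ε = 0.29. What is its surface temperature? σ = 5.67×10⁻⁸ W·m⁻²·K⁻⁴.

T ≈ 513 K

Steady state: internal power = radiated power, P = εσA T⁴.
Radiating area A = 4πr² = 0.2256 m².
T⁴ = P/(εσA) = 257/(0.29·5.67×10⁻⁸·0.2256) = 6.927×10¹⁰ K⁴.
T = (6.927×10¹⁰)^(1/4).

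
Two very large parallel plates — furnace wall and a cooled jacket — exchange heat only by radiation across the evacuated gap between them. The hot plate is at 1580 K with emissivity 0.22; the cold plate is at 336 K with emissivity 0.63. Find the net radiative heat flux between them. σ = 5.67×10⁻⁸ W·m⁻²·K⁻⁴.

For two infinite grey parallel plates, q = σ(T₁⁴ − T₂⁴)/(1/ε₁ + 1/ε₂ − 1).
T₁⁴ − T₂⁴ = 6.232×10¹² − 1.275×10¹⁰ = 6.219×10¹² K⁴.
1/ε₁ + 1/ε₂ − 1 = 4.545 + 1.587 − 1 = 5.133.
q = 5.67×10⁻⁸ × 6.219×10¹² / 5.133.

q ≈ 68700 W/m²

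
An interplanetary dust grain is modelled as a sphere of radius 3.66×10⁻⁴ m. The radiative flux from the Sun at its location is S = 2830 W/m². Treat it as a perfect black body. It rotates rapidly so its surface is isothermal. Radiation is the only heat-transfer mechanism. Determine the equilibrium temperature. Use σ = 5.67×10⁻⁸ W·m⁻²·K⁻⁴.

T ≈ 334 K

At equilibrium, absorbed power = emitted power.
Absorbing cross-section = πr² = 4.208×10⁻⁷ m²; emitting surface = 4πr² = 1.683×10⁻⁶ m² (ratio 4).
S·A_cross = εσ·A_surf·T⁴  ⇒  T⁴ = S/(4σ).
T⁴ = 1.00·2830/(4·5.67×10⁻⁸) = 1.248×10¹⁰ K⁴.
T = (1.248×10¹⁰)^(1/4).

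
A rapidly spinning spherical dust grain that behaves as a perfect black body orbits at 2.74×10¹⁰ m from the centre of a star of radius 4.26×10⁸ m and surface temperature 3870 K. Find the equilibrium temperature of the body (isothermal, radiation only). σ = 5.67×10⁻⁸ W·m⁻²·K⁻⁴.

T ≈ 341 K

The star's surface emits σT_*⁴; at distance d the flux is S = σT_*⁴(R_*/d)².
S = 5.67×10⁻⁸·(3870)⁴·(4.26×10⁸/2.74×10¹⁰)² = 3074 W/m².
For an isothermal sphere T⁴ = (1−a)S/(4σ) = 1.356×10¹⁰ K⁴.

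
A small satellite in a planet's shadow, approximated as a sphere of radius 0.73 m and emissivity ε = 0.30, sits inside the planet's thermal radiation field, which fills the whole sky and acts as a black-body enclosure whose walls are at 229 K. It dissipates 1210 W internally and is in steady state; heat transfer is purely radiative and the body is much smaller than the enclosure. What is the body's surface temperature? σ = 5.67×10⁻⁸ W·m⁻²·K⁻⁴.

For a small grey body in a large enclosure, net radiated power = εσA(T⁴ − T_w⁴).
Steady state: P = εσA(T⁴ − T_w⁴) with A = 4πr² = 6.697 m².
T⁴ = P/(εσA) + T_w⁴ = 1210/(0.30·5.67×10⁻⁸·6.697) + (229)⁴
    = 1.062×10¹⁰ + 2.750×10⁹ = 1.337×10¹⁰ K⁴.

T ≈ 340 K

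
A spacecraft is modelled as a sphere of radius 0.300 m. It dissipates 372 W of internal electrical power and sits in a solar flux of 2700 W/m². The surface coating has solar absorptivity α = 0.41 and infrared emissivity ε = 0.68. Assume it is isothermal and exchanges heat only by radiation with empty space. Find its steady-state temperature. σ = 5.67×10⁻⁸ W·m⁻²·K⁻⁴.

At steady state, absorbed solar power + internal power = radiated power.
Absorbed: α·S·A_cross = 0.41·2700·0.2827 = 313.0 W (cross-section πr²).
Total input = 313.0 + 372 = 685.0 W.
Radiated: εσ·A_surf·T⁴ with A_surf = 4πr² = 1.131 m².
T⁴ = 685.0/(0.68·5.67×10⁻⁸·1.131) = 1.571×10¹⁰ K⁴.

T ≈ 354 K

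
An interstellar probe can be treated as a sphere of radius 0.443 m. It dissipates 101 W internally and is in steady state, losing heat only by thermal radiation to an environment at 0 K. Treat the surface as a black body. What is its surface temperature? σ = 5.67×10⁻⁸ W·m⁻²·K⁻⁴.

Steady state: internal power = radiated power, P = εσA T⁴.
Radiating area A = 4πr² = 2.466 m².
T⁴ = P/(εσA) = 101/(1.0·5.67×10⁻⁸·2.466) = 7.223×10⁸ K⁴.
T = (7.223×10⁸)^(1/4).

T ≈ 164 K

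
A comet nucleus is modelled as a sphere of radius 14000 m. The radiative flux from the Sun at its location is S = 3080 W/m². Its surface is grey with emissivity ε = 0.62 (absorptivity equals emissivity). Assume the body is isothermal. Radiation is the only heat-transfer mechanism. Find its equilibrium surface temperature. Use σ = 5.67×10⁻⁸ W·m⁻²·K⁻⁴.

T ≈ 341 K

At equilibrium, absorbed power = emitted power.
Absorbing cross-section = πr² = 6.158×10⁸ m²; emitting surface = 4πr² = 2.463×10⁹ m² (ratio 4).
εS·A_cross = εσ·A_surf·T⁴  ⇒  T⁴ = S/(4σ)   (ε cancels).
T⁴ = 3080/(4·5.67×10⁻⁸) = 1.358×10¹⁰ K⁴.
T = (1.358×10¹⁰)^(1/4).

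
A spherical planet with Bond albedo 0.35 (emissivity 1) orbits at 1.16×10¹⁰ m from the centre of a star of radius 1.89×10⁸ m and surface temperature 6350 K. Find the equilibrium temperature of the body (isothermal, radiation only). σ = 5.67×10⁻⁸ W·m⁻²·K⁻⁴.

The star's surface emits σT_*⁴; at distance d the flux is S = σT_*⁴(R_*/d)².
S = 5.67×10⁻⁸·(6350)⁴·(1.89×10⁸/1.16×10¹⁰)² = 24470 W/m².
For an isothermal sphere T⁴ = (1−a)S/(4σ) = 7.014×10¹⁰ K⁴.

T ≈ 515 K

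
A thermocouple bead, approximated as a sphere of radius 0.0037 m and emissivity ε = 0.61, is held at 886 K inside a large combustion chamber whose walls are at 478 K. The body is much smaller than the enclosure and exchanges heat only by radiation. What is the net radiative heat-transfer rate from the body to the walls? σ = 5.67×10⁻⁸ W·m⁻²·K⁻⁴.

For a small grey body in a large enclosure: P_net = εσA(T_body⁴ − T_wall⁴).
A = 4πr² = 1.720×10⁻⁴ m²; T_body⁴ − T_wall⁴ = 6.162×10¹¹ − 5.220×10¹⁰ = 5.640×10¹¹ K⁴.
|P_net| = 0.61·5.67×10⁻⁸·1.720×10⁻⁴·5.640×10¹¹.

P_net ≈ 3.36 W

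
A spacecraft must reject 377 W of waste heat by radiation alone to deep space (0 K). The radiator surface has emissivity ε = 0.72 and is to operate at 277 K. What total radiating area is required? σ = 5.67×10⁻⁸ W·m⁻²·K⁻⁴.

A ≈ 1.57 m²

P = εσA T⁴ ⇒ A = P/(εσT⁴).
T⁴ = 5.887×10⁹ K⁴.
A = 377/(0.72 × 5.67×10⁻⁸ × 5.887×10⁹).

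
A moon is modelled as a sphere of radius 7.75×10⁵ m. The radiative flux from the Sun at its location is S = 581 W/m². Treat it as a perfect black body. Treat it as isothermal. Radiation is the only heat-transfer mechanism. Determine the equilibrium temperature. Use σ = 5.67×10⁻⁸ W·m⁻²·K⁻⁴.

At equilibrium, absorbed power = emitted power.
Absorbing cross-section = πr² = 1.887×10¹² m²; emitting surface = 4πr² = 7.548×10¹² m² (ratio 4).
S·A_cross = εσ·A_surf·T⁴  ⇒  T⁴ = S/(4σ).
T⁴ = 1.00·581/(4·5.67×10⁻⁸) = 2.562×10⁹ K⁴.
T = (2.562×10⁹)^(1/4).

T ≈ 225 K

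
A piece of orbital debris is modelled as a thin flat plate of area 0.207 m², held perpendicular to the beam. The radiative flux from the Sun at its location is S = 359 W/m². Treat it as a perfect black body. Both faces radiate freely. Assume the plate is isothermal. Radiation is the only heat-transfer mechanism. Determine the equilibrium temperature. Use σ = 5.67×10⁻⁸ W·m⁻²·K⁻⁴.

At equilibrium, absorbed power = emitted power.
Absorbing cross-section = A = 0.2070 m²; emitting surface = 2A = 0.4140 m² (ratio 2).
S·A_cross = εσ·A_surf·T⁴  ⇒  T⁴ = S/(2σ).
T⁴ = 1.00·359/(2·5.67×10⁻⁸) = 3.166×10⁹ K⁴.
T = (3.166×10⁹)^(1/4).

T ≈ 237 K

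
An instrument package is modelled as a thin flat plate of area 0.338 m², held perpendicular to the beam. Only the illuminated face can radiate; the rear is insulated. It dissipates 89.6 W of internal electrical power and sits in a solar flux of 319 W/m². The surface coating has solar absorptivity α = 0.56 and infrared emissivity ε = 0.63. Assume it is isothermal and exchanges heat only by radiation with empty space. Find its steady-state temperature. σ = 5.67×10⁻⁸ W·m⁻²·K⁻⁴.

T ≈ 334 K

At steady state, absorbed solar power + internal power = radiated power.
Absorbed: α·S·A_cross = 0.56·319·0.3380 = 60.38 W (cross-section A).
Total input = 60.38 + 89.6 = 150.0 W.
Radiated: εσ·A_surf·T⁴ with A_surf = A = 0.3380 m².
T⁴ = 150.0/(0.63·5.67×10⁻⁸·0.3380) = 1.242×10¹⁰ K⁴.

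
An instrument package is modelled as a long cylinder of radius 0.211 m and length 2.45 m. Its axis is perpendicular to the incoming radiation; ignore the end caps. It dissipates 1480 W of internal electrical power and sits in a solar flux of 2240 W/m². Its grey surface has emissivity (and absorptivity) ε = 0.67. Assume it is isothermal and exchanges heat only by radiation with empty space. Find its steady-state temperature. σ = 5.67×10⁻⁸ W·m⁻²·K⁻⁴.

T ≈ 396 K

At steady state, absorbed solar power + internal power = radiated power.
Absorbed: α·S·A_cross = 0.67·2240·1.034 = 1552 W (cross-section 2rL).
Total input = 1552 + 1480 = 3032 W.
Radiated: εσ·A_surf·T⁴ with A_surf = 2πrL = 3.248 m².
T⁴ = 3032/(0.67·5.67×10⁻⁸·3.248) = 2.457×10¹⁰ K⁴.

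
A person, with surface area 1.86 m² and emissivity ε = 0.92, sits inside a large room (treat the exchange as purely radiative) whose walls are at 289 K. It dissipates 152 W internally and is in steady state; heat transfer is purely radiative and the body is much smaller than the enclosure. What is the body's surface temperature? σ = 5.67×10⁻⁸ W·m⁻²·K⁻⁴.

T ≈ 304 K

For a small grey body in a large enclosure, net radiated power = εσA(T⁴ − T_w⁴).
Steady state: P = εσA(T⁴ − T_w⁴) with A = 1.86 m².
T⁴ = P/(εσA) + T_w⁴ = 152/(0.92·5.67×10⁻⁸·1.860) + (289)⁴
    = 1.567×10⁹ + 6.976×10⁹ = 8.542×10⁹ K⁴.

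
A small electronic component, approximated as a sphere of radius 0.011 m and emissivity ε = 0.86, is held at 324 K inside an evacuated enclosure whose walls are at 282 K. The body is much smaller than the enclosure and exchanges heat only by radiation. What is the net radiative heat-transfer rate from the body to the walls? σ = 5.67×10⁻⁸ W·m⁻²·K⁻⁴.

P_net ≈ 0.348 W

For a small grey body in a large enclosure: P_net = εσA(T_body⁴ − T_wall⁴).
A = 4πr² = 0.001521 m²; T_body⁴ − T_wall⁴ = 1.102×10¹⁰ − 6.324×10⁹ = 4.696×10⁹ K⁴.
|P_net| = 0.86·5.67×10⁻⁸·0.001521·4.696×10⁹.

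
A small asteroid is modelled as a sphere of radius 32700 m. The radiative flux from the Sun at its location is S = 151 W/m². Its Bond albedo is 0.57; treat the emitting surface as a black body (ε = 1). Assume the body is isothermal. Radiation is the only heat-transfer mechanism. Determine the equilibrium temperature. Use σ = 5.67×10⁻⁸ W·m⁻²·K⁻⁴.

T ≈ 130 K

At equilibrium, absorbed power = emitted power.
Absorbing cross-section = πr² = 3.359×10⁹ m²; emitting surface = 4πr² = 1.344×10¹⁰ m² (ratio 4).
(1−a)S·A_cross = εσ·A_surf·T⁴  ⇒  T⁴ = (1−a)S/(4σ).
T⁴ = 0.430·151/(4·5.67×10⁻⁸) = 2.863×10⁸ K⁴.
T = (2.863×10⁸)^(1/4).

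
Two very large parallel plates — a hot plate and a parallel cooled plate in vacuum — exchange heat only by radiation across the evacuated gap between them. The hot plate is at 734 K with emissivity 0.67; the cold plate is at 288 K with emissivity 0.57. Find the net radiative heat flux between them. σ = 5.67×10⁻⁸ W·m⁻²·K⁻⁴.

q ≈ 7150 W/m²

For two infinite grey parallel plates, q = σ(T₁⁴ − T₂⁴)/(1/ε₁ + 1/ε₂ − 1).
T₁⁴ − T₂⁴ = 2.903×10¹¹ − 6.880×10⁹ = 2.834×10¹¹ K⁴.
1/ε₁ + 1/ε₂ − 1 = 1.493 + 1.754 − 1 = 2.247.
q = 5.67×10⁻⁸ × 2.834×10¹¹ / 2.247.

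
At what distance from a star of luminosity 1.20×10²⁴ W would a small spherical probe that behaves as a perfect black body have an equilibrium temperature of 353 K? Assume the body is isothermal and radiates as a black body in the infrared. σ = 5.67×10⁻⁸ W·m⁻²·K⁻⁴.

For an isothermal black-emitting sphere, (1−a)S·πr² = σ·4πr²·T⁴ ⇒ S = 4σT⁴/(1−a).
S = 4·5.67×10⁻⁸·(353)⁴/1.00 = 3522 W/m².
Flux falls as S = L/(4πd²), so d = √(L/(4πS)) = √(1.20×10²⁴/(4π·3522)).

d ≈ 5.21×10⁹ m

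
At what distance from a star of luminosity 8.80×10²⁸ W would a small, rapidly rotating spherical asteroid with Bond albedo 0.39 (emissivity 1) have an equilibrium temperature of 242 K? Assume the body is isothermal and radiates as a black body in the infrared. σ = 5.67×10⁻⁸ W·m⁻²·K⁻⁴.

d ≈ 2.34×10¹² m

For an isothermal black-emitting sphere, (1−a)S·πr² = σ·4πr²·T⁴ ⇒ S = 4σT⁴/(1−a).
S = 4·5.67×10⁻⁸·(242)⁴/0.610 = 1275 W/m².
Flux falls as S = L/(4πd²), so d = √(L/(4πS)) = √(8.80×10²⁸/(4π·1275)).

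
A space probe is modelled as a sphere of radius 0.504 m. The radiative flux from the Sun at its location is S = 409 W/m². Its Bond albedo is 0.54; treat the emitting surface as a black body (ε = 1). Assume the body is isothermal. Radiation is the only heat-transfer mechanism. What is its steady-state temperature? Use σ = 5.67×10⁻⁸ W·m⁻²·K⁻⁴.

T ≈ 170 K

At equilibrium, absorbed power = emitted power.
Absorbing cross-section = πr² = 0.7980 m²; emitting surface = 4πr² = 3.192 m² (ratio 4).
(1−a)S·A_cross = εσ·A_surf·T⁴  ⇒  T⁴ = (1−a)S/(4σ).
T⁴ = 0.460·409/(4·5.67×10⁻⁸) = 8.295×10⁸ K⁴.
T = (8.295×10⁸)^(1/4).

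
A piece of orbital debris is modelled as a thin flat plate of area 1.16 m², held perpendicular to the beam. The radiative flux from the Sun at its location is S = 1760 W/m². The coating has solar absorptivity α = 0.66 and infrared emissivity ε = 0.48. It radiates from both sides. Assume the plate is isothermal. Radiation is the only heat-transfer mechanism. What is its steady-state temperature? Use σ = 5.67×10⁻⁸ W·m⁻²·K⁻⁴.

T ≈ 382 K

At equilibrium, absorbed power = emitted power.
Absorbing cross-section = A = 1.160 m²; emitting surface = 2A = 2.320 m² (ratio 2).
αS·A_cross = εσ·A_surf·T⁴  ⇒  T⁴ = αS/(ε·2σ).
T⁴ = 0.660·1760/(0.48·2·5.67×10⁻⁸) = 2.134×10¹⁰ K⁴.
T = (2.134×10¹⁰)^(1/4).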